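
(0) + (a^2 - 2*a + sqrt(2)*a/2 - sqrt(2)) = a^2 - 2*a + sqrt(2)*a/2 - sqrt(2)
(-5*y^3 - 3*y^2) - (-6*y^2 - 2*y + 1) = -5*y^3 + 3*y^2 + 2*y - 1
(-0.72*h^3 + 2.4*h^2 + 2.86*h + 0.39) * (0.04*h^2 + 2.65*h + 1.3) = -0.0288*h^5 - 1.812*h^4 + 5.5384*h^3 + 10.7146*h^2 + 4.7515*h + 0.507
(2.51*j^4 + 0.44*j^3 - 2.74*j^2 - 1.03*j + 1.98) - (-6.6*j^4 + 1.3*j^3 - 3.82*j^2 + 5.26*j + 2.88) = 9.11*j^4 - 0.86*j^3 + 1.08*j^2 - 6.29*j - 0.9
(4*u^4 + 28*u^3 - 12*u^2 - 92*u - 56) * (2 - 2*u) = -8*u^5 - 48*u^4 + 80*u^3 + 160*u^2 - 72*u - 112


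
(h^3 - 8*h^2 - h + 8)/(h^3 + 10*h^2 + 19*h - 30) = (h^2 - 7*h - 8)/(h^2 + 11*h + 30)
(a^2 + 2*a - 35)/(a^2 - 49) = (a - 5)/(a - 7)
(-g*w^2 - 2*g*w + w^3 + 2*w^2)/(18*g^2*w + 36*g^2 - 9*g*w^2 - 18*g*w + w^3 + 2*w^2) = w*(-g + w)/(18*g^2 - 9*g*w + w^2)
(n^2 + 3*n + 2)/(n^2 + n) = (n + 2)/n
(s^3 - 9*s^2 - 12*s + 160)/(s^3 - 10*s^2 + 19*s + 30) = (s^2 - 4*s - 32)/(s^2 - 5*s - 6)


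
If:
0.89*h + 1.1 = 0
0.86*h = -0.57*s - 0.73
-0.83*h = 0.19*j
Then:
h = -1.24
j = 5.40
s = 0.58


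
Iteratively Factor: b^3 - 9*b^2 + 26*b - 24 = (b - 3)*(b^2 - 6*b + 8) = (b - 3)*(b - 2)*(b - 4)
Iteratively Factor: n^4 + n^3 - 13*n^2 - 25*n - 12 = (n + 1)*(n^3 - 13*n - 12) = (n - 4)*(n + 1)*(n^2 + 4*n + 3) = (n - 4)*(n + 1)^2*(n + 3)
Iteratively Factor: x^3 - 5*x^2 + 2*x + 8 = (x - 4)*(x^2 - x - 2) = (x - 4)*(x - 2)*(x + 1)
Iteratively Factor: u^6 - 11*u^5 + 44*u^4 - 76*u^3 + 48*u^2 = (u - 3)*(u^5 - 8*u^4 + 20*u^3 - 16*u^2) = (u - 3)*(u - 2)*(u^4 - 6*u^3 + 8*u^2) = (u - 3)*(u - 2)^2*(u^3 - 4*u^2) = (u - 4)*(u - 3)*(u - 2)^2*(u^2) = u*(u - 4)*(u - 3)*(u - 2)^2*(u)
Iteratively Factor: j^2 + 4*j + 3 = (j + 1)*(j + 3)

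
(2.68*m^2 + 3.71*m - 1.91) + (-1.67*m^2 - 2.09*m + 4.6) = 1.01*m^2 + 1.62*m + 2.69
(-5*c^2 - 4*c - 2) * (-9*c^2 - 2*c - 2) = 45*c^4 + 46*c^3 + 36*c^2 + 12*c + 4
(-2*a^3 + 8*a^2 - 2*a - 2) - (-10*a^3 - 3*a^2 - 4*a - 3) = 8*a^3 + 11*a^2 + 2*a + 1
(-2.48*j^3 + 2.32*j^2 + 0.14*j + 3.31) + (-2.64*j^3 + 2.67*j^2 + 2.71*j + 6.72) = -5.12*j^3 + 4.99*j^2 + 2.85*j + 10.03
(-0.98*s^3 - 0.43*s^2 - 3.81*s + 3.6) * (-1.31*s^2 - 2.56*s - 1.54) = 1.2838*s^5 + 3.0721*s^4 + 7.6011*s^3 + 5.6998*s^2 - 3.3486*s - 5.544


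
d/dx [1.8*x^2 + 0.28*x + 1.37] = 3.6*x + 0.28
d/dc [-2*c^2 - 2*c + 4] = -4*c - 2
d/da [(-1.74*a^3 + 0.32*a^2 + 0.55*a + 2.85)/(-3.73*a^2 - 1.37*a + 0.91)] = (6.4902*a^4 + 4.7676*a^3 - 3.1371*a^2 + 21.8434*a + 4.405)/(13.9129*a^4 + 10.2202*a^3 - 4.9117*a^2 - 2.4934*a + 0.8281)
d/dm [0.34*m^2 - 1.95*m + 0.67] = 0.68*m - 1.95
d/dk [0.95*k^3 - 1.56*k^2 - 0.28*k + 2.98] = 2.85*k^2 - 3.12*k - 0.28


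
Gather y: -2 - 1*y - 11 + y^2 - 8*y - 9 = y^2 - 9*y - 22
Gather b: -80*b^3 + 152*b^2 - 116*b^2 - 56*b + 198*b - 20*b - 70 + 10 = -80*b^3 + 36*b^2 + 122*b - 60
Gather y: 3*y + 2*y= 5*y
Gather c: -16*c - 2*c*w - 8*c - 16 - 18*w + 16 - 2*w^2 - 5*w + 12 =c*(-2*w - 24) - 2*w^2 - 23*w + 12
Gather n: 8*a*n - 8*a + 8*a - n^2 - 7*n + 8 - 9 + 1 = -n^2 + n*(8*a - 7)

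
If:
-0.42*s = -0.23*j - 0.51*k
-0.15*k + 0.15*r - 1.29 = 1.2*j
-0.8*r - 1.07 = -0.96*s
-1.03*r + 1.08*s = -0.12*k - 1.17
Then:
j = 0.86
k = 35.63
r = 51.15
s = 43.74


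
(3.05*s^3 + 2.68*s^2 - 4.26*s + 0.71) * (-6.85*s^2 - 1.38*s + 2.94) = -20.8925*s^5 - 22.567*s^4 + 34.4496*s^3 + 8.8945*s^2 - 13.5042*s + 2.0874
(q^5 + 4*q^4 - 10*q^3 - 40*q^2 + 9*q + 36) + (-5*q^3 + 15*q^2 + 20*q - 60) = q^5 + 4*q^4 - 15*q^3 - 25*q^2 + 29*q - 24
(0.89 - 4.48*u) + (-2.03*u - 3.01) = -6.51*u - 2.12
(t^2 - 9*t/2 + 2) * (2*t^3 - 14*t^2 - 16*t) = 2*t^5 - 23*t^4 + 51*t^3 + 44*t^2 - 32*t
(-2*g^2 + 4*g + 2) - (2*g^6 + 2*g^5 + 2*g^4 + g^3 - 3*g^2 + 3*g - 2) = -2*g^6 - 2*g^5 - 2*g^4 - g^3 + g^2 + g + 4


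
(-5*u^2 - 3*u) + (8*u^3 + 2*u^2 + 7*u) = 8*u^3 - 3*u^2 + 4*u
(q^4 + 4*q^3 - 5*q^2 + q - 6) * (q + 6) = q^5 + 10*q^4 + 19*q^3 - 29*q^2 - 36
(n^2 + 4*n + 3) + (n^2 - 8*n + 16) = 2*n^2 - 4*n + 19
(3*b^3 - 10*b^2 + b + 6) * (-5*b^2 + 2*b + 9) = -15*b^5 + 56*b^4 + 2*b^3 - 118*b^2 + 21*b + 54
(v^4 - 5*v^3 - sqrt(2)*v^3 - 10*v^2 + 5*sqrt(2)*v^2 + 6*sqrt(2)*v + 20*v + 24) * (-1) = -v^4 + sqrt(2)*v^3 + 5*v^3 - 5*sqrt(2)*v^2 + 10*v^2 - 20*v - 6*sqrt(2)*v - 24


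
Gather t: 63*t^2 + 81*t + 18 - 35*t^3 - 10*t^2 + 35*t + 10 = -35*t^3 + 53*t^2 + 116*t + 28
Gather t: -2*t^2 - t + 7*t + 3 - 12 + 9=-2*t^2 + 6*t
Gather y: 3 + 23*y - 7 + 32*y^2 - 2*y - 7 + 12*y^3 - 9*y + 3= 12*y^3 + 32*y^2 + 12*y - 8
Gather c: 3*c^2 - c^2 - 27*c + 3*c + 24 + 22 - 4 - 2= 2*c^2 - 24*c + 40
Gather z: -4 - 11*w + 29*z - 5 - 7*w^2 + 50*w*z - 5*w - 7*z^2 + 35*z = -7*w^2 - 16*w - 7*z^2 + z*(50*w + 64) - 9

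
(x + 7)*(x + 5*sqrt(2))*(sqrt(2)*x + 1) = sqrt(2)*x^3 + 7*sqrt(2)*x^2 + 11*x^2 + 5*sqrt(2)*x + 77*x + 35*sqrt(2)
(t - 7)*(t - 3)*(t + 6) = t^3 - 4*t^2 - 39*t + 126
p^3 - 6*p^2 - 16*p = p*(p - 8)*(p + 2)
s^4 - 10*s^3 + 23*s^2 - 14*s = s*(s - 7)*(s - 2)*(s - 1)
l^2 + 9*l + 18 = (l + 3)*(l + 6)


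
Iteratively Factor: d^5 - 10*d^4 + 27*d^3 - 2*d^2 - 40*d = (d - 2)*(d^4 - 8*d^3 + 11*d^2 + 20*d) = (d - 5)*(d - 2)*(d^3 - 3*d^2 - 4*d) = (d - 5)*(d - 2)*(d + 1)*(d^2 - 4*d) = d*(d - 5)*(d - 2)*(d + 1)*(d - 4)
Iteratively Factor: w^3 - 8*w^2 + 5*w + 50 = (w + 2)*(w^2 - 10*w + 25) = (w - 5)*(w + 2)*(w - 5)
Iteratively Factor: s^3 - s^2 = (s)*(s^2 - s) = s^2*(s - 1)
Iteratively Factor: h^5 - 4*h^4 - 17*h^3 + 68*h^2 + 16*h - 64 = (h - 4)*(h^4 - 17*h^2 + 16) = (h - 4)^2*(h^3 + 4*h^2 - h - 4) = (h - 4)^2*(h - 1)*(h^2 + 5*h + 4) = (h - 4)^2*(h - 1)*(h + 1)*(h + 4)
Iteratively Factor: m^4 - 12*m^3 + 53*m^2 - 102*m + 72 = (m - 4)*(m^3 - 8*m^2 + 21*m - 18) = (m - 4)*(m - 3)*(m^2 - 5*m + 6) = (m - 4)*(m - 3)*(m - 2)*(m - 3)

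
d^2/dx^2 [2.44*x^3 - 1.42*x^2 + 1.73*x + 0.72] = 14.64*x - 2.84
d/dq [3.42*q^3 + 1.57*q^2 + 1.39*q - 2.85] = 10.26*q^2 + 3.14*q + 1.39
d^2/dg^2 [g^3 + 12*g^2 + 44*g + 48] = 6*g + 24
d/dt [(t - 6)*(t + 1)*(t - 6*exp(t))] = -6*t^2*exp(t) + 3*t^2 + 18*t*exp(t) - 10*t + 66*exp(t) - 6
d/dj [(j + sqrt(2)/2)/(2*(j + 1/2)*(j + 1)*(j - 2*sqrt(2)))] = ((j + 1)*(j - 2*sqrt(2))*(2*j + 1) - (j + 1)*(j - 2*sqrt(2))*(2*j + sqrt(2)) - (j + 1)*(2*j + 1)*(2*j + sqrt(2))/2 - (j - 2*sqrt(2))*(2*j + 1)*(2*j + sqrt(2))/2)/((j + 1)^2*(j - 2*sqrt(2))^2*(2*j + 1)^2)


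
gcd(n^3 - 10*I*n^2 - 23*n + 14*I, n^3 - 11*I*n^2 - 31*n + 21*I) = n^2 - 8*I*n - 7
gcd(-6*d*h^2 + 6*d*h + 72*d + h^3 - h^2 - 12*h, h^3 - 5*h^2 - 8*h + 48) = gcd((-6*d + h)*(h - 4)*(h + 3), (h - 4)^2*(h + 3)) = h^2 - h - 12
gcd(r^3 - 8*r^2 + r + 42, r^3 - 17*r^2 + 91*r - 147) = r^2 - 10*r + 21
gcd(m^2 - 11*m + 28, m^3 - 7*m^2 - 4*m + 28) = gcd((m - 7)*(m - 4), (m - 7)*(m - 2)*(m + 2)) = m - 7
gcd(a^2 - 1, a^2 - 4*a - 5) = a + 1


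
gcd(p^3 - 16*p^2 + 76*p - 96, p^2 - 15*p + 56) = p - 8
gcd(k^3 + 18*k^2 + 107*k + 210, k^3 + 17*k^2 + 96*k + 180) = k^2 + 11*k + 30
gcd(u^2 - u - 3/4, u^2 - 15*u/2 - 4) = u + 1/2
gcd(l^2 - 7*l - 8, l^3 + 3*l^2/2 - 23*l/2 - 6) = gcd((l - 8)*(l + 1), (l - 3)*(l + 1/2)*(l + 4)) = 1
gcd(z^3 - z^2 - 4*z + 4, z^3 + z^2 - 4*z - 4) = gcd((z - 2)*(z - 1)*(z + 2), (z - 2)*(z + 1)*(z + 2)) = z^2 - 4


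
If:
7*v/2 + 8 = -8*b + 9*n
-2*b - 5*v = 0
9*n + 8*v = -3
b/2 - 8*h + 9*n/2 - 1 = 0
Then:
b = -55/17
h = -79/68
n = -227/153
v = 22/17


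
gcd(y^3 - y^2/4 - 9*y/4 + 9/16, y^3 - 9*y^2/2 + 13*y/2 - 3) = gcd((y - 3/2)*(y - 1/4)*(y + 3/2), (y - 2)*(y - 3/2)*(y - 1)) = y - 3/2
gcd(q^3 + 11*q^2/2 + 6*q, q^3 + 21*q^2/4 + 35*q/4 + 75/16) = q + 3/2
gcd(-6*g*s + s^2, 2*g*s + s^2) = s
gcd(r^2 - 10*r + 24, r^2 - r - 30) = r - 6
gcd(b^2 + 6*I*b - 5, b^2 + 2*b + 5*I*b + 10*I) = b + 5*I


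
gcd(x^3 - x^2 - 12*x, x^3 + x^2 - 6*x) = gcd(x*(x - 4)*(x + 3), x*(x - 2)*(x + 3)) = x^2 + 3*x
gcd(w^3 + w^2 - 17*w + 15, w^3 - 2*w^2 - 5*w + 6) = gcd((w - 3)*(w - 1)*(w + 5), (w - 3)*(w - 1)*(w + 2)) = w^2 - 4*w + 3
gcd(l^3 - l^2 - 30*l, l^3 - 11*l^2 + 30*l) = l^2 - 6*l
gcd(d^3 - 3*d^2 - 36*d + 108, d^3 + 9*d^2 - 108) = d^2 + 3*d - 18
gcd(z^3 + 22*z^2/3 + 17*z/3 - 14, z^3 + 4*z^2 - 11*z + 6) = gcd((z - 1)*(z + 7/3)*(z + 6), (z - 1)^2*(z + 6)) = z^2 + 5*z - 6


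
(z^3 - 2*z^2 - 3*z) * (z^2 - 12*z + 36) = z^5 - 14*z^4 + 57*z^3 - 36*z^2 - 108*z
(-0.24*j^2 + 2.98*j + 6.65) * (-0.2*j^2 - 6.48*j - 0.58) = 0.048*j^4 + 0.9592*j^3 - 20.5012*j^2 - 44.8204*j - 3.857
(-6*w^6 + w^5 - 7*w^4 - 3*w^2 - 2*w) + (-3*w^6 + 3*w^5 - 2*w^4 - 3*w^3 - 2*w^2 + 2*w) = -9*w^6 + 4*w^5 - 9*w^4 - 3*w^3 - 5*w^2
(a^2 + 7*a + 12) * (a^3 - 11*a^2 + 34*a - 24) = a^5 - 4*a^4 - 31*a^3 + 82*a^2 + 240*a - 288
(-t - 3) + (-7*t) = -8*t - 3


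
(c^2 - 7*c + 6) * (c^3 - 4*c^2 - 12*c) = c^5 - 11*c^4 + 22*c^3 + 60*c^2 - 72*c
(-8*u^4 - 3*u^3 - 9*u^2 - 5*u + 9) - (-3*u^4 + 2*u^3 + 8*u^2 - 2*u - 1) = -5*u^4 - 5*u^3 - 17*u^2 - 3*u + 10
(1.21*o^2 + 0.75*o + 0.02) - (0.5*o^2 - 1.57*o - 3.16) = 0.71*o^2 + 2.32*o + 3.18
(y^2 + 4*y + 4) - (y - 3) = y^2 + 3*y + 7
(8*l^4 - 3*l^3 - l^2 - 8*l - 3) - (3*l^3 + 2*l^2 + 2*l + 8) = 8*l^4 - 6*l^3 - 3*l^2 - 10*l - 11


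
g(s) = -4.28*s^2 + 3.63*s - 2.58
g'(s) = 3.63 - 8.56*s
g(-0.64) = -6.66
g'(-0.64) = 9.11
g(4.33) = -67.11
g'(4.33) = -33.43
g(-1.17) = -12.69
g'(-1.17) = 13.65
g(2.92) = -28.47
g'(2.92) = -21.37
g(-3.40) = -64.40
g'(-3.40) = 32.73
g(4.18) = -62.19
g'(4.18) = -32.15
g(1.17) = -4.19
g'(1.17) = -6.39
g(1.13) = -3.94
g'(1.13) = -6.04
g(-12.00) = -662.46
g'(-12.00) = 106.35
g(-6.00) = -178.44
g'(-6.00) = 54.99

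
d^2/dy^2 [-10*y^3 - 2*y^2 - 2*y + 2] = -60*y - 4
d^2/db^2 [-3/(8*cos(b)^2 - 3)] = 48*(16*sin(b)^4 - 14*sin(b)^2 - 5)/(8*cos(b)^2 - 3)^3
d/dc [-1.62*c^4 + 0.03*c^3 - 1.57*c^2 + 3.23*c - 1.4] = -6.48*c^3 + 0.09*c^2 - 3.14*c + 3.23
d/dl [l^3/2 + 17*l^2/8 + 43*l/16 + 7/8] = 3*l^2/2 + 17*l/4 + 43/16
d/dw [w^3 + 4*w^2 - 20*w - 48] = 3*w^2 + 8*w - 20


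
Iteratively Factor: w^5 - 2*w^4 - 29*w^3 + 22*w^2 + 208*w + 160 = (w + 4)*(w^4 - 6*w^3 - 5*w^2 + 42*w + 40) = (w + 1)*(w + 4)*(w^3 - 7*w^2 + 2*w + 40) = (w - 4)*(w + 1)*(w + 4)*(w^2 - 3*w - 10) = (w - 5)*(w - 4)*(w + 1)*(w + 4)*(w + 2)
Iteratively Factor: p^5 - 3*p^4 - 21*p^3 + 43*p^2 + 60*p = (p + 4)*(p^4 - 7*p^3 + 7*p^2 + 15*p) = p*(p + 4)*(p^3 - 7*p^2 + 7*p + 15) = p*(p + 1)*(p + 4)*(p^2 - 8*p + 15) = p*(p - 5)*(p + 1)*(p + 4)*(p - 3)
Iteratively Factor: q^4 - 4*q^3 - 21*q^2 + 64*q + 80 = (q - 5)*(q^3 + q^2 - 16*q - 16) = (q - 5)*(q - 4)*(q^2 + 5*q + 4) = (q - 5)*(q - 4)*(q + 4)*(q + 1)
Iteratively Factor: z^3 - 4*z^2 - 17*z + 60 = (z - 5)*(z^2 + z - 12) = (z - 5)*(z - 3)*(z + 4)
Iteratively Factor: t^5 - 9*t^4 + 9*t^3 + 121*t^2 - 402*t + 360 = (t - 2)*(t^4 - 7*t^3 - 5*t^2 + 111*t - 180) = (t - 3)*(t - 2)*(t^3 - 4*t^2 - 17*t + 60) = (t - 5)*(t - 3)*(t - 2)*(t^2 + t - 12) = (t - 5)*(t - 3)*(t - 2)*(t + 4)*(t - 3)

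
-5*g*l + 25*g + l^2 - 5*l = (-5*g + l)*(l - 5)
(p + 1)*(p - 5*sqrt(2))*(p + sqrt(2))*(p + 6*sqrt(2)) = p^4 + p^3 + 2*sqrt(2)*p^3 - 58*p^2 + 2*sqrt(2)*p^2 - 60*sqrt(2)*p - 58*p - 60*sqrt(2)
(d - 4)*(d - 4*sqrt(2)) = d^2 - 4*sqrt(2)*d - 4*d + 16*sqrt(2)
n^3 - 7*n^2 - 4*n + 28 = (n - 7)*(n - 2)*(n + 2)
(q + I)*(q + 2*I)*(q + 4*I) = q^3 + 7*I*q^2 - 14*q - 8*I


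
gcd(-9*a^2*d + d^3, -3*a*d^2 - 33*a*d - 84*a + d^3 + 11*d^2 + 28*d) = 3*a - d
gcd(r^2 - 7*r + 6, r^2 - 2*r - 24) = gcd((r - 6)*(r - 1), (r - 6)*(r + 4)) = r - 6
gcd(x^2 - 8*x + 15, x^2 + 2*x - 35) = x - 5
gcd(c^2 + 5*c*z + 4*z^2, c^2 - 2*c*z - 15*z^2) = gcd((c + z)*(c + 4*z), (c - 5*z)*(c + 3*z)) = 1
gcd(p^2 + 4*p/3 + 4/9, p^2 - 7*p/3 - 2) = p + 2/3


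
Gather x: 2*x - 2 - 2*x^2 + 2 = -2*x^2 + 2*x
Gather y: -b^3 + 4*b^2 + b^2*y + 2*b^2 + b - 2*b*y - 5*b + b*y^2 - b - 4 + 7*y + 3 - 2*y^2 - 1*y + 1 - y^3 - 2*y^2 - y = -b^3 + 6*b^2 - 5*b - y^3 + y^2*(b - 4) + y*(b^2 - 2*b + 5)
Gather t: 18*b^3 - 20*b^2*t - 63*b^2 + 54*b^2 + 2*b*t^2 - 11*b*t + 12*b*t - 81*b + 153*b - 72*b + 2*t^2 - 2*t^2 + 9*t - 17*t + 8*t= 18*b^3 - 9*b^2 + 2*b*t^2 + t*(-20*b^2 + b)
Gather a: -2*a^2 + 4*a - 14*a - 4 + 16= -2*a^2 - 10*a + 12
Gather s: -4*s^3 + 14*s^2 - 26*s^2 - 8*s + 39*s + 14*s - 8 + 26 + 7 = -4*s^3 - 12*s^2 + 45*s + 25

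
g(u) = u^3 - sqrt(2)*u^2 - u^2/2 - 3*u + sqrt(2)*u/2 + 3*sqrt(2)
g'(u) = 3*u^2 - 2*sqrt(2)*u - u - 3 + sqrt(2)/2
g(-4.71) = -131.91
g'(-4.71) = 82.29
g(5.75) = 117.88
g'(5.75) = 74.88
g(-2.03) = -7.36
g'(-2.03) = 17.84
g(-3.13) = -38.00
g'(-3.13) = 39.08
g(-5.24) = -180.18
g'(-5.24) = 100.14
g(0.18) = 3.77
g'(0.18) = -2.88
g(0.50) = 2.74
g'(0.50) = -3.46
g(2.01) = 0.02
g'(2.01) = 2.13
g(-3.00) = -33.11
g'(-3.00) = 36.19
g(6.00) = 137.57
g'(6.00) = 82.74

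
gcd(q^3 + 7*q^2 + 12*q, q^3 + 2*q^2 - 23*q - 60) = q^2 + 7*q + 12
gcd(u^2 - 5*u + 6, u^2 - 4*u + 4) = u - 2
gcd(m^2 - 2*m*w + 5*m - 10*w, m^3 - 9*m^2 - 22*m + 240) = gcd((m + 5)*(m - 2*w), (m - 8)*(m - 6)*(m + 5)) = m + 5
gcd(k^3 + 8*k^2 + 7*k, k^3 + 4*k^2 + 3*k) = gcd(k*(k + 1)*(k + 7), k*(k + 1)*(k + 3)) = k^2 + k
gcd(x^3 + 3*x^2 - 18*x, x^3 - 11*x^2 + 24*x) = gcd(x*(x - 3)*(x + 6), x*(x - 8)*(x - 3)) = x^2 - 3*x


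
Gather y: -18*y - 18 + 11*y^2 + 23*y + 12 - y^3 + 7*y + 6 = -y^3 + 11*y^2 + 12*y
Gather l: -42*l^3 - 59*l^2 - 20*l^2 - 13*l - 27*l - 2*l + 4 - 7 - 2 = -42*l^3 - 79*l^2 - 42*l - 5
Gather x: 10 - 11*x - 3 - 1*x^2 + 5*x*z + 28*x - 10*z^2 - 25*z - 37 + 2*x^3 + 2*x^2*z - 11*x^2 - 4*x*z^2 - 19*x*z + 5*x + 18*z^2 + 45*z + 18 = 2*x^3 + x^2*(2*z - 12) + x*(-4*z^2 - 14*z + 22) + 8*z^2 + 20*z - 12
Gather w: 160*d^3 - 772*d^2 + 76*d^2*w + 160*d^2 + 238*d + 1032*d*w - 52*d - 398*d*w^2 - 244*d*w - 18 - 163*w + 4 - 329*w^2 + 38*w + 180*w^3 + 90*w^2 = 160*d^3 - 612*d^2 + 186*d + 180*w^3 + w^2*(-398*d - 239) + w*(76*d^2 + 788*d - 125) - 14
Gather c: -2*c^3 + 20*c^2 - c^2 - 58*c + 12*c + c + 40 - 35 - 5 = -2*c^3 + 19*c^2 - 45*c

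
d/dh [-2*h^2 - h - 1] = -4*h - 1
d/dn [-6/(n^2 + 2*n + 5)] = 12*(n + 1)/(n^2 + 2*n + 5)^2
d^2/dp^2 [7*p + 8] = 0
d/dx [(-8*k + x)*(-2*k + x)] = -10*k + 2*x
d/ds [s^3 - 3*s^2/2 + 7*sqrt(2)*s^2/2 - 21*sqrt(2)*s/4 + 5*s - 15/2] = 3*s^2 - 3*s + 7*sqrt(2)*s - 21*sqrt(2)/4 + 5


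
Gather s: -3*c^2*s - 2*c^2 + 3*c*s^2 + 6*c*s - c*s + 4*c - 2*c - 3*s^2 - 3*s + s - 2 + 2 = -2*c^2 + 2*c + s^2*(3*c - 3) + s*(-3*c^2 + 5*c - 2)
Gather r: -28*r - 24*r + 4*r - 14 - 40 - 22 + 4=-48*r - 72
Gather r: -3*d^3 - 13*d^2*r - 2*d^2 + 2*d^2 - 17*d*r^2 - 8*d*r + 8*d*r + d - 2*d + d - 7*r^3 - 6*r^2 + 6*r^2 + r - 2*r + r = -3*d^3 - 13*d^2*r - 17*d*r^2 - 7*r^3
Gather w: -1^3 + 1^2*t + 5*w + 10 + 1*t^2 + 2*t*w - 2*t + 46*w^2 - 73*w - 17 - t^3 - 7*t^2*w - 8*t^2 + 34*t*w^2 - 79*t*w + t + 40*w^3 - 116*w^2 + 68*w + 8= -t^3 - 7*t^2 + 40*w^3 + w^2*(34*t - 70) + w*(-7*t^2 - 77*t)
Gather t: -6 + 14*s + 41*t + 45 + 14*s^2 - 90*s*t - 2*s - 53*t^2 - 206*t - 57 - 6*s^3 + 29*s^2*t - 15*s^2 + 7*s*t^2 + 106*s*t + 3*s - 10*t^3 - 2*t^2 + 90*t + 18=-6*s^3 - s^2 + 15*s - 10*t^3 + t^2*(7*s - 55) + t*(29*s^2 + 16*s - 75)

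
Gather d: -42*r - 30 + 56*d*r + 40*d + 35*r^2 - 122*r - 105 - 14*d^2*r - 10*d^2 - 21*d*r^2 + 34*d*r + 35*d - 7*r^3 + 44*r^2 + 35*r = d^2*(-14*r - 10) + d*(-21*r^2 + 90*r + 75) - 7*r^3 + 79*r^2 - 129*r - 135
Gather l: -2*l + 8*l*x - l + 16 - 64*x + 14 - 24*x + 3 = l*(8*x - 3) - 88*x + 33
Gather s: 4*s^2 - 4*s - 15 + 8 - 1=4*s^2 - 4*s - 8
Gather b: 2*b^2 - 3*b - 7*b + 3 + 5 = 2*b^2 - 10*b + 8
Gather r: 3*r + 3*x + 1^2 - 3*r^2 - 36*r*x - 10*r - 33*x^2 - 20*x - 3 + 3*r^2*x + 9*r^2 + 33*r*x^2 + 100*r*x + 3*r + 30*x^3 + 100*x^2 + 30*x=r^2*(3*x + 6) + r*(33*x^2 + 64*x - 4) + 30*x^3 + 67*x^2 + 13*x - 2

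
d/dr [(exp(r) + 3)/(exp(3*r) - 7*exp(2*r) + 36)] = (-(exp(r) + 3)*(3*exp(r) - 14)*exp(r) + exp(3*r) - 7*exp(2*r) + 36)*exp(r)/(exp(3*r) - 7*exp(2*r) + 36)^2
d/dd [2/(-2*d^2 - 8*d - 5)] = 8*(d + 2)/(2*d^2 + 8*d + 5)^2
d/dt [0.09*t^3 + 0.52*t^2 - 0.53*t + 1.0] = 0.27*t^2 + 1.04*t - 0.53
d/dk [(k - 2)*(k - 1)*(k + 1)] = 3*k^2 - 4*k - 1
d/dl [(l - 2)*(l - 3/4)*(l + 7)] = 3*l^2 + 17*l/2 - 71/4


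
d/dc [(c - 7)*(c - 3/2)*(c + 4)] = 3*c^2 - 9*c - 47/2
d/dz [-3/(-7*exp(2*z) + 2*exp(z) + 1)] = (6 - 42*exp(z))*exp(z)/(-7*exp(2*z) + 2*exp(z) + 1)^2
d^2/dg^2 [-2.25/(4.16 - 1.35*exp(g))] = (4.100625*exp(g) + 12.636)*exp(g)/(1.35*exp(g) - 4.16)^3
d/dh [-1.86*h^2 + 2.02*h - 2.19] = 2.02 - 3.72*h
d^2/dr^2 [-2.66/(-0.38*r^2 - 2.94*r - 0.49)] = (-0.768208*r^2 - 5.943504*r + 2.66*(0.76*r + 2.94)*(1.52*r + 5.88) - 0.990584)/(0.38*r^2 + 2.94*r + 0.49)^3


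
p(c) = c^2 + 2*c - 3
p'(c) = 2*c + 2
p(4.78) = 29.41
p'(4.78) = 11.56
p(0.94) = -0.24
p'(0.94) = 3.88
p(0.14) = -2.70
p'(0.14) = 2.28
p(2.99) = 11.92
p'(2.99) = 7.98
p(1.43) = 1.90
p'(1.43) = 4.86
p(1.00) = 0.00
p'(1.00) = 4.00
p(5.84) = 42.79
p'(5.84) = 13.68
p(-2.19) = -2.58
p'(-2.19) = -2.38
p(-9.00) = 60.00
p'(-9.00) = -16.00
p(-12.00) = 117.00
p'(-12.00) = -22.00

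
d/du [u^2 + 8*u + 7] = 2*u + 8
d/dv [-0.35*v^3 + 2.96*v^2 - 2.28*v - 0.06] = -1.05*v^2 + 5.92*v - 2.28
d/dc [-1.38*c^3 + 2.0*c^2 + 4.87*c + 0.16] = -4.14*c^2 + 4.0*c + 4.87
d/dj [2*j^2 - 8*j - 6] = 4*j - 8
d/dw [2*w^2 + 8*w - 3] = 4*w + 8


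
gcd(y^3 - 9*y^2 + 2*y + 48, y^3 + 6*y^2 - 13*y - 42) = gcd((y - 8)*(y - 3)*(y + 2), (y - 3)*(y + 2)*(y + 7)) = y^2 - y - 6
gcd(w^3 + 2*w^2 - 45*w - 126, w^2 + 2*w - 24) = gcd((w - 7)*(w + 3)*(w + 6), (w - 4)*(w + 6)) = w + 6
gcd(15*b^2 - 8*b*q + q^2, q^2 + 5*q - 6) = 1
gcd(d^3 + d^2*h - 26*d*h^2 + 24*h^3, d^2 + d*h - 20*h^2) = d - 4*h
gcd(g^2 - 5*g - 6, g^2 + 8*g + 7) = g + 1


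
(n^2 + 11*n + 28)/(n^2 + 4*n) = (n + 7)/n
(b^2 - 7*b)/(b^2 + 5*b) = (b - 7)/(b + 5)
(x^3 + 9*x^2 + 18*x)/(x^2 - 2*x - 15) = x*(x + 6)/(x - 5)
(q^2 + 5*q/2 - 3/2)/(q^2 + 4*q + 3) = (q - 1/2)/(q + 1)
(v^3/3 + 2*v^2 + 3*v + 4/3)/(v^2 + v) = (v^2 + 5*v + 4)/(3*v)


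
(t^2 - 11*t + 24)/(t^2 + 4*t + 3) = (t^2 - 11*t + 24)/(t^2 + 4*t + 3)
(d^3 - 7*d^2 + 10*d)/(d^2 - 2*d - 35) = d*(-d^2 + 7*d - 10)/(-d^2 + 2*d + 35)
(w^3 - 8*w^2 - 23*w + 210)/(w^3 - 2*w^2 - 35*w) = (w - 6)/w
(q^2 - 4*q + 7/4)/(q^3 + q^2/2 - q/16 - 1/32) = 8*(4*q^2 - 16*q + 7)/(32*q^3 + 16*q^2 - 2*q - 1)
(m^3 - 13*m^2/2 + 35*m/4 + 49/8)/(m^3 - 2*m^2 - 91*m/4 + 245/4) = (m + 1/2)/(m + 5)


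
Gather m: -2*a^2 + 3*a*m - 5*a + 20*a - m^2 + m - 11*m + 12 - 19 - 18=-2*a^2 + 15*a - m^2 + m*(3*a - 10) - 25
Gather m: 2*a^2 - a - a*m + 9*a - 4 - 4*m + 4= 2*a^2 + 8*a + m*(-a - 4)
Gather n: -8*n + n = -7*n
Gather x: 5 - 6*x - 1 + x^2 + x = x^2 - 5*x + 4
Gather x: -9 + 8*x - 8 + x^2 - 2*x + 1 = x^2 + 6*x - 16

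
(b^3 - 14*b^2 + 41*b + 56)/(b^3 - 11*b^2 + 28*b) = (b^2 - 7*b - 8)/(b*(b - 4))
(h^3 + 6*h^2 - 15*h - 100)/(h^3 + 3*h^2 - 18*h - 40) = (h + 5)/(h + 2)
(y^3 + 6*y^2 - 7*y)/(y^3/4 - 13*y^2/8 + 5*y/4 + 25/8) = 8*y*(y^2 + 6*y - 7)/(2*y^3 - 13*y^2 + 10*y + 25)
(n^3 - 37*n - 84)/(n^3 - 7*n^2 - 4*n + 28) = (n^2 + 7*n + 12)/(n^2 - 4)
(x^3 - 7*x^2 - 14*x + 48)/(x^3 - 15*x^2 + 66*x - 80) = (x + 3)/(x - 5)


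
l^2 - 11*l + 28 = (l - 7)*(l - 4)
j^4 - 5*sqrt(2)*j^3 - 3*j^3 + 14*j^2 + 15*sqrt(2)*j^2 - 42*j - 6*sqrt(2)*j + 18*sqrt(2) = (j - 3)*(j - 3*sqrt(2))*(j - sqrt(2))^2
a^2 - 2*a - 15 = (a - 5)*(a + 3)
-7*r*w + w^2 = w*(-7*r + w)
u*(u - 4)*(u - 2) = u^3 - 6*u^2 + 8*u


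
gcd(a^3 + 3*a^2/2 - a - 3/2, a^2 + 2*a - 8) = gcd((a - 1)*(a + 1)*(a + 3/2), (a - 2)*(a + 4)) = 1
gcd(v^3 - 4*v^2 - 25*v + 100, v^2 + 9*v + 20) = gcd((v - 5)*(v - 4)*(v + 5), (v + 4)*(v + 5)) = v + 5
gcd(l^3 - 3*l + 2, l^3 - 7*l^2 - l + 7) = l - 1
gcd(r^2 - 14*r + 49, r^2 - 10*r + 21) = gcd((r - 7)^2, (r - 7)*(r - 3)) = r - 7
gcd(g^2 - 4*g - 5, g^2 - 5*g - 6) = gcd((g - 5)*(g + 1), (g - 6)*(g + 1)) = g + 1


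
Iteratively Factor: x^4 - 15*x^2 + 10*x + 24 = (x - 2)*(x^3 + 2*x^2 - 11*x - 12) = (x - 2)*(x + 4)*(x^2 - 2*x - 3) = (x - 3)*(x - 2)*(x + 4)*(x + 1)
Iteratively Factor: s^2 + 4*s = (s)*(s + 4)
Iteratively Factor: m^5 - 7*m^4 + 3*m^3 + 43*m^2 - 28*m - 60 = (m + 2)*(m^4 - 9*m^3 + 21*m^2 + m - 30) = (m - 3)*(m + 2)*(m^3 - 6*m^2 + 3*m + 10) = (m - 3)*(m + 1)*(m + 2)*(m^2 - 7*m + 10) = (m - 5)*(m - 3)*(m + 1)*(m + 2)*(m - 2)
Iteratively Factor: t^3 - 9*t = (t)*(t^2 - 9) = t*(t - 3)*(t + 3)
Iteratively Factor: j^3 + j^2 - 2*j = (j - 1)*(j^2 + 2*j) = j*(j - 1)*(j + 2)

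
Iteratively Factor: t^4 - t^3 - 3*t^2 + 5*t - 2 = (t + 2)*(t^3 - 3*t^2 + 3*t - 1) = (t - 1)*(t + 2)*(t^2 - 2*t + 1) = (t - 1)^2*(t + 2)*(t - 1)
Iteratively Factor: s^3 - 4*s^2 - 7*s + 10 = (s - 5)*(s^2 + s - 2) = (s - 5)*(s - 1)*(s + 2)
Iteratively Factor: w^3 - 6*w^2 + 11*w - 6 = (w - 3)*(w^2 - 3*w + 2) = (w - 3)*(w - 2)*(w - 1)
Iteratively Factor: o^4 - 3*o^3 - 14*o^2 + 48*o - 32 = (o + 4)*(o^3 - 7*o^2 + 14*o - 8) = (o - 4)*(o + 4)*(o^2 - 3*o + 2) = (o - 4)*(o - 2)*(o + 4)*(o - 1)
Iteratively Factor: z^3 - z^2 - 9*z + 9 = (z + 3)*(z^2 - 4*z + 3) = (z - 1)*(z + 3)*(z - 3)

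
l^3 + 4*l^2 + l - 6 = (l - 1)*(l + 2)*(l + 3)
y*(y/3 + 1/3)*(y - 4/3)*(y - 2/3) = y^4/3 - y^3/3 - 10*y^2/27 + 8*y/27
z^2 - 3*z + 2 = (z - 2)*(z - 1)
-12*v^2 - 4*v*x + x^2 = (-6*v + x)*(2*v + x)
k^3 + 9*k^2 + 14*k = k*(k + 2)*(k + 7)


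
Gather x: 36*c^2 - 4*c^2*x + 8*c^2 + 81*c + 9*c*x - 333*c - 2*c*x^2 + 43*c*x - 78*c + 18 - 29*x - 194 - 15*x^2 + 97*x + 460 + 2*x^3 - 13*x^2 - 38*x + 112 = 44*c^2 - 330*c + 2*x^3 + x^2*(-2*c - 28) + x*(-4*c^2 + 52*c + 30) + 396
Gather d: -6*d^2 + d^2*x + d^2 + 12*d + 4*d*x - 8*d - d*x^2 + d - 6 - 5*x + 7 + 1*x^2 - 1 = d^2*(x - 5) + d*(-x^2 + 4*x + 5) + x^2 - 5*x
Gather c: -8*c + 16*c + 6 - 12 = 8*c - 6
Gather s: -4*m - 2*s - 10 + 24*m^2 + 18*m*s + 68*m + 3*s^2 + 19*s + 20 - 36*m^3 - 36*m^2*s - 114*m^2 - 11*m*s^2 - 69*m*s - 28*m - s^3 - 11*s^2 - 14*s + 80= -36*m^3 - 90*m^2 + 36*m - s^3 + s^2*(-11*m - 8) + s*(-36*m^2 - 51*m + 3) + 90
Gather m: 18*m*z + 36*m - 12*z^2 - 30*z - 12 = m*(18*z + 36) - 12*z^2 - 30*z - 12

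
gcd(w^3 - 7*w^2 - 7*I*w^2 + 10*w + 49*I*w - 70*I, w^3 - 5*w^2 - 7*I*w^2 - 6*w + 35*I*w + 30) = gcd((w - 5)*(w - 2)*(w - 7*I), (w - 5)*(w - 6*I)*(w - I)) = w - 5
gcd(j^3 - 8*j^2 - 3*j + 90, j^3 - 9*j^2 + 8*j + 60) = j^2 - 11*j + 30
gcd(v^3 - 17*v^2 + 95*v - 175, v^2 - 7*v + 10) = v - 5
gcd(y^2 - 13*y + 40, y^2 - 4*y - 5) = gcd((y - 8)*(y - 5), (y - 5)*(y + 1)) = y - 5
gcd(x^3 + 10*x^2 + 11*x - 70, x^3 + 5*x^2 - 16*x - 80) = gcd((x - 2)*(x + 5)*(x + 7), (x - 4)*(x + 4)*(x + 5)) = x + 5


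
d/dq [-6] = 0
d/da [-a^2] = -2*a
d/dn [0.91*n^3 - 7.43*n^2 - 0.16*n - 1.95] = 2.73*n^2 - 14.86*n - 0.16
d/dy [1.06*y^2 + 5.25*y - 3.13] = 2.12*y + 5.25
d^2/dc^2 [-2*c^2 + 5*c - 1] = -4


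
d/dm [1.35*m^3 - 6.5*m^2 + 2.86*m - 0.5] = 4.05*m^2 - 13.0*m + 2.86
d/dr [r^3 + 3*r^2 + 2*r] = 3*r^2 + 6*r + 2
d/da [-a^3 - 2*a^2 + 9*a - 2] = -3*a^2 - 4*a + 9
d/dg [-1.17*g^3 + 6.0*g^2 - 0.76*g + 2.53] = -3.51*g^2 + 12.0*g - 0.76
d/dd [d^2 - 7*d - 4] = 2*d - 7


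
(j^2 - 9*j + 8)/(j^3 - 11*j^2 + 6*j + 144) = (j - 1)/(j^2 - 3*j - 18)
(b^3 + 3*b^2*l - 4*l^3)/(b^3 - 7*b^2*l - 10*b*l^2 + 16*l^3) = (b + 2*l)/(b - 8*l)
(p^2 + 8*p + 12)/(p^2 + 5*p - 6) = (p + 2)/(p - 1)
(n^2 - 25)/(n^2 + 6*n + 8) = (n^2 - 25)/(n^2 + 6*n + 8)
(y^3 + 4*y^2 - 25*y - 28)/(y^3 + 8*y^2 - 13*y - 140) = (y + 1)/(y + 5)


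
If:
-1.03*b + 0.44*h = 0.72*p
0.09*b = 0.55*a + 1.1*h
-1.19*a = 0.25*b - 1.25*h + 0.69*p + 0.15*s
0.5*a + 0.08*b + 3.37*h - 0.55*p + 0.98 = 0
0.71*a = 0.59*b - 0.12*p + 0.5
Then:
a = 10.35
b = 8.56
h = -4.48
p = -14.98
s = -64.76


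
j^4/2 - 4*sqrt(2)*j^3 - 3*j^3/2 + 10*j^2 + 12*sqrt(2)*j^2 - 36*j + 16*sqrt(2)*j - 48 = (j/2 + 1/2)*(j - 4)*(j - 6*sqrt(2))*(j - 2*sqrt(2))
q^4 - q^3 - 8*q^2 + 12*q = q*(q - 2)^2*(q + 3)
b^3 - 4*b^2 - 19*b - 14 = (b - 7)*(b + 1)*(b + 2)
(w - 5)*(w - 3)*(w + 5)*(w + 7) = w^4 + 4*w^3 - 46*w^2 - 100*w + 525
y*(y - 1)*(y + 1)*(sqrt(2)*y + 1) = sqrt(2)*y^4 + y^3 - sqrt(2)*y^2 - y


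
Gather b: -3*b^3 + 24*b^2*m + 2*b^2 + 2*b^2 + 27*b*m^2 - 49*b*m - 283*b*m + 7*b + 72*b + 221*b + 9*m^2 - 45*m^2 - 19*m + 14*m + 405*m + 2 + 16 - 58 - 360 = -3*b^3 + b^2*(24*m + 4) + b*(27*m^2 - 332*m + 300) - 36*m^2 + 400*m - 400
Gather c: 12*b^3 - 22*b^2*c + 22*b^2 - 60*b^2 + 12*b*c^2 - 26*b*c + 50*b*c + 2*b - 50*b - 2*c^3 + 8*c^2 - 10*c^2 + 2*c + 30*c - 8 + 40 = 12*b^3 - 38*b^2 - 48*b - 2*c^3 + c^2*(12*b - 2) + c*(-22*b^2 + 24*b + 32) + 32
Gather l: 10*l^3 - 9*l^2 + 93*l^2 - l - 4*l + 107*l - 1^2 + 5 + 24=10*l^3 + 84*l^2 + 102*l + 28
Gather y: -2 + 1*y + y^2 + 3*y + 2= y^2 + 4*y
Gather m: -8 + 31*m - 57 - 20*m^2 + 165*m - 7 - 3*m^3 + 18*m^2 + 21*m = -3*m^3 - 2*m^2 + 217*m - 72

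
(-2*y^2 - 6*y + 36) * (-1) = 2*y^2 + 6*y - 36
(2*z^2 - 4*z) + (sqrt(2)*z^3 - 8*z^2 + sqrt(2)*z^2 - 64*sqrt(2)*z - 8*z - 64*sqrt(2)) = sqrt(2)*z^3 - 6*z^2 + sqrt(2)*z^2 - 64*sqrt(2)*z - 12*z - 64*sqrt(2)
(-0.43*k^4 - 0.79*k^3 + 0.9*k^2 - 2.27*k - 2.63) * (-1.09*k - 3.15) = 0.4687*k^5 + 2.2156*k^4 + 1.5075*k^3 - 0.3607*k^2 + 10.0172*k + 8.2845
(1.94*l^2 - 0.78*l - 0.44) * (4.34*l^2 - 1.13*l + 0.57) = 8.4196*l^4 - 5.5774*l^3 + 0.0775999999999999*l^2 + 0.0526*l - 0.2508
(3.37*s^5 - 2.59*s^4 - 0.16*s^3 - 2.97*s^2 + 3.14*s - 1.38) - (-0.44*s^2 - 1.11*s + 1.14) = 3.37*s^5 - 2.59*s^4 - 0.16*s^3 - 2.53*s^2 + 4.25*s - 2.52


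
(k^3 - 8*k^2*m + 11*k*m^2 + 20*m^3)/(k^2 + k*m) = k - 9*m + 20*m^2/k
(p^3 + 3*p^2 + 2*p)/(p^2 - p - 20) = p*(p^2 + 3*p + 2)/(p^2 - p - 20)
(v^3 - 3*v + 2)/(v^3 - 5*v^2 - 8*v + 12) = (v - 1)/(v - 6)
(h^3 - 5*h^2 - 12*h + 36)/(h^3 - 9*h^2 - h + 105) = (h^2 - 8*h + 12)/(h^2 - 12*h + 35)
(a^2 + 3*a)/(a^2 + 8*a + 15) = a/(a + 5)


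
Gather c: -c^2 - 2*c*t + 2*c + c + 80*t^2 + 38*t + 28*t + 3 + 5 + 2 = -c^2 + c*(3 - 2*t) + 80*t^2 + 66*t + 10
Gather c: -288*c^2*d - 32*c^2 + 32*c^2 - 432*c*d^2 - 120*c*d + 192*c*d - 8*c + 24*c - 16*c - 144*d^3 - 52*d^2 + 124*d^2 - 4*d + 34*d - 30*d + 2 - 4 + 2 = -288*c^2*d + c*(-432*d^2 + 72*d) - 144*d^3 + 72*d^2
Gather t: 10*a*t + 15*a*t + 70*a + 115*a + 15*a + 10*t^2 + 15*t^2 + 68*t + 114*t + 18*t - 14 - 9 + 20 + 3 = 200*a + 25*t^2 + t*(25*a + 200)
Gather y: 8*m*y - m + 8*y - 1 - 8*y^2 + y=-m - 8*y^2 + y*(8*m + 9) - 1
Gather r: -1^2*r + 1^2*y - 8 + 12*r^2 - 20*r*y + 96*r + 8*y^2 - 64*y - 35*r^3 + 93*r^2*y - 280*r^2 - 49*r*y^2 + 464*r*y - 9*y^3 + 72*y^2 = -35*r^3 + r^2*(93*y - 268) + r*(-49*y^2 + 444*y + 95) - 9*y^3 + 80*y^2 - 63*y - 8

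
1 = 1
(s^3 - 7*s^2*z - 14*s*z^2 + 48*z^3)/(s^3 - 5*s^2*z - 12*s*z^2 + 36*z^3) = (-s + 8*z)/(-s + 6*z)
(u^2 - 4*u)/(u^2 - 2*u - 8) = u/(u + 2)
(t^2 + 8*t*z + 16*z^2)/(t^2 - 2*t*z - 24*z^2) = (-t - 4*z)/(-t + 6*z)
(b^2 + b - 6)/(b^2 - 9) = (b - 2)/(b - 3)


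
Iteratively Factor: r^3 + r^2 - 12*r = (r - 3)*(r^2 + 4*r) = (r - 3)*(r + 4)*(r)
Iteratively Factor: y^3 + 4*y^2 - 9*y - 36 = (y - 3)*(y^2 + 7*y + 12) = (y - 3)*(y + 3)*(y + 4)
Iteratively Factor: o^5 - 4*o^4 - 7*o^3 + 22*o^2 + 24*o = (o - 3)*(o^4 - o^3 - 10*o^2 - 8*o) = o*(o - 3)*(o^3 - o^2 - 10*o - 8) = o*(o - 4)*(o - 3)*(o^2 + 3*o + 2) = o*(o - 4)*(o - 3)*(o + 1)*(o + 2)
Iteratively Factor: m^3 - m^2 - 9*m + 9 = (m - 1)*(m^2 - 9) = (m - 3)*(m - 1)*(m + 3)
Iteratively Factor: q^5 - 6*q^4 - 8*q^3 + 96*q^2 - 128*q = (q + 4)*(q^4 - 10*q^3 + 32*q^2 - 32*q) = (q - 4)*(q + 4)*(q^3 - 6*q^2 + 8*q) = (q - 4)*(q - 2)*(q + 4)*(q^2 - 4*q) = q*(q - 4)*(q - 2)*(q + 4)*(q - 4)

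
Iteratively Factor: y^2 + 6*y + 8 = (y + 4)*(y + 2)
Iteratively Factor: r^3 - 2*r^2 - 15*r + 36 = (r - 3)*(r^2 + r - 12) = (r - 3)*(r + 4)*(r - 3)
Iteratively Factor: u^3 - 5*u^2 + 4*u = (u)*(u^2 - 5*u + 4) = u*(u - 4)*(u - 1)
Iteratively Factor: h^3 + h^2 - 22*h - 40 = (h - 5)*(h^2 + 6*h + 8) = (h - 5)*(h + 4)*(h + 2)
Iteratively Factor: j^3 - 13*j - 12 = (j - 4)*(j^2 + 4*j + 3) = (j - 4)*(j + 1)*(j + 3)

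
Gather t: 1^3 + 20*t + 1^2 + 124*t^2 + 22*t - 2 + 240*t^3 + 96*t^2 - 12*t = 240*t^3 + 220*t^2 + 30*t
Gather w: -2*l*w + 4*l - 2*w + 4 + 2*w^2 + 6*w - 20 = 4*l + 2*w^2 + w*(4 - 2*l) - 16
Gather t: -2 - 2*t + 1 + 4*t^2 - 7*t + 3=4*t^2 - 9*t + 2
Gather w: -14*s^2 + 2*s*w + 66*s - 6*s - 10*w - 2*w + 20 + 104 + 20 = -14*s^2 + 60*s + w*(2*s - 12) + 144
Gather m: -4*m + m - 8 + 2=-3*m - 6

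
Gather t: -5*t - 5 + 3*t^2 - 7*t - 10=3*t^2 - 12*t - 15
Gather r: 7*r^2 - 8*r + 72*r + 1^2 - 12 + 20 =7*r^2 + 64*r + 9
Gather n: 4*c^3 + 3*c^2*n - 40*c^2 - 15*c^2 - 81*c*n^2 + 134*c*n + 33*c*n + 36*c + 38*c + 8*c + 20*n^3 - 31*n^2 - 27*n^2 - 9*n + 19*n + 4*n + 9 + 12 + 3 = 4*c^3 - 55*c^2 + 82*c + 20*n^3 + n^2*(-81*c - 58) + n*(3*c^2 + 167*c + 14) + 24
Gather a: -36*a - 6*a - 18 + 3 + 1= -42*a - 14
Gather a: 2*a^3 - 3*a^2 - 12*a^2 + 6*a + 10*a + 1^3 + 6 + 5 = 2*a^3 - 15*a^2 + 16*a + 12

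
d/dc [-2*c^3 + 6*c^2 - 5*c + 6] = -6*c^2 + 12*c - 5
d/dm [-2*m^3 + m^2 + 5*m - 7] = -6*m^2 + 2*m + 5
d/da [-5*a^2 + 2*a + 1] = 2 - 10*a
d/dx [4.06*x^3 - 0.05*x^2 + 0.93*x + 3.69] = 12.18*x^2 - 0.1*x + 0.93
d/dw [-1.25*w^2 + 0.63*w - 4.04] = 0.63 - 2.5*w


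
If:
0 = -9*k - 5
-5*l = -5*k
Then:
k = -5/9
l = -5/9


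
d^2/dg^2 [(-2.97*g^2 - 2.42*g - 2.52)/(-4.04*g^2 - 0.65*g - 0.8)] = (-5.6843418860808e-14*g^4 + 63.398104*g^3 + 189.188352*g^2 - 7.22352000000001*g - 12.87508)/(65.939264*g^6 + 31.82712*g^5 + 44.29254*g^4 + 12.879425*g^3 + 8.7708*g^2 + 1.248*g + 0.512)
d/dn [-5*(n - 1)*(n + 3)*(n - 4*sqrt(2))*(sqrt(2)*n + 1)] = -20*sqrt(2)*n^3 - 30*sqrt(2)*n^2 + 105*n^2 + 70*sqrt(2)*n + 140*n - 105 + 40*sqrt(2)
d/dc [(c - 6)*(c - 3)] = 2*c - 9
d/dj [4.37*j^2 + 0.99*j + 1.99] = 8.74*j + 0.99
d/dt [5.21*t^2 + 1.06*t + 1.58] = 10.42*t + 1.06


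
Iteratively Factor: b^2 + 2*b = (b + 2)*(b)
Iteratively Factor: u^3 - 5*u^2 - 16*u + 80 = (u - 5)*(u^2 - 16) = (u - 5)*(u + 4)*(u - 4)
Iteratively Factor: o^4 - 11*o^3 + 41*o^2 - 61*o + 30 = (o - 3)*(o^3 - 8*o^2 + 17*o - 10) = (o - 5)*(o - 3)*(o^2 - 3*o + 2) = (o - 5)*(o - 3)*(o - 1)*(o - 2)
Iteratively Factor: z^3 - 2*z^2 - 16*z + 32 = (z + 4)*(z^2 - 6*z + 8) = (z - 2)*(z + 4)*(z - 4)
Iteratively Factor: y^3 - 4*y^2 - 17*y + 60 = (y + 4)*(y^2 - 8*y + 15) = (y - 3)*(y + 4)*(y - 5)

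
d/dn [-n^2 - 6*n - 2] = -2*n - 6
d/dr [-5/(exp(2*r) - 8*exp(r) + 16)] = 10*(exp(r) - 4)*exp(r)/(exp(2*r) - 8*exp(r) + 16)^2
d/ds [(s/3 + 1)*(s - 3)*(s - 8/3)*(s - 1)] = 4*s^3/3 - 11*s^2/3 - 38*s/9 + 11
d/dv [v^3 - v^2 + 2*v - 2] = 3*v^2 - 2*v + 2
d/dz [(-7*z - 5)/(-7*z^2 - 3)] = 7*(-7*z^2 - 10*z + 3)/(49*z^4 + 42*z^2 + 9)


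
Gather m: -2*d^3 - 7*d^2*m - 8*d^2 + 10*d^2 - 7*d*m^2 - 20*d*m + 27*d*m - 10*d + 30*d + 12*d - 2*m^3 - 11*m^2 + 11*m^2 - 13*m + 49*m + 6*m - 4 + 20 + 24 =-2*d^3 + 2*d^2 - 7*d*m^2 + 32*d - 2*m^3 + m*(-7*d^2 + 7*d + 42) + 40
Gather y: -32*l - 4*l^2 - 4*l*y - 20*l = -4*l^2 - 4*l*y - 52*l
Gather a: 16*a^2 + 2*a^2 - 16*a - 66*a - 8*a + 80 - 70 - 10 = 18*a^2 - 90*a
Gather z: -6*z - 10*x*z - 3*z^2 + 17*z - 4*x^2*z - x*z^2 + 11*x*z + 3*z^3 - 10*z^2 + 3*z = 3*z^3 + z^2*(-x - 13) + z*(-4*x^2 + x + 14)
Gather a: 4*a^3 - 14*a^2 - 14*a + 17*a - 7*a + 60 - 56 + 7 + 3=4*a^3 - 14*a^2 - 4*a + 14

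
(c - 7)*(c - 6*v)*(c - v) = c^3 - 7*c^2*v - 7*c^2 + 6*c*v^2 + 49*c*v - 42*v^2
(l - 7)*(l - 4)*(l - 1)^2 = l^4 - 13*l^3 + 51*l^2 - 67*l + 28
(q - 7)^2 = q^2 - 14*q + 49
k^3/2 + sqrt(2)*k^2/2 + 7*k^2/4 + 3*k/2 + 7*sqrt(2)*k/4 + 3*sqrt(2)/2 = (k/2 + 1)*(k + 3/2)*(k + sqrt(2))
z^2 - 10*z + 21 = (z - 7)*(z - 3)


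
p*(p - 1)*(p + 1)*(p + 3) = p^4 + 3*p^3 - p^2 - 3*p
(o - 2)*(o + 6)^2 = o^3 + 10*o^2 + 12*o - 72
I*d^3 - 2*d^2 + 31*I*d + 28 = (d - 4*I)*(d + 7*I)*(I*d + 1)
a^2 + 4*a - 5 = (a - 1)*(a + 5)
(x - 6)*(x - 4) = x^2 - 10*x + 24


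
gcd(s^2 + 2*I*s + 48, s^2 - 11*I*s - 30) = s - 6*I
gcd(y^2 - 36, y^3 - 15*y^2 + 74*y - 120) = y - 6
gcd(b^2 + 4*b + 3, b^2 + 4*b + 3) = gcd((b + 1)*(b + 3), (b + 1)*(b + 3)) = b^2 + 4*b + 3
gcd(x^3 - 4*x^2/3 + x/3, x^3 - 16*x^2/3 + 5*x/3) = x^2 - x/3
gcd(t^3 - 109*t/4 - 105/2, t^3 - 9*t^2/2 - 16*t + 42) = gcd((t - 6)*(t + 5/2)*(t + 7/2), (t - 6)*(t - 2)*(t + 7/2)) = t^2 - 5*t/2 - 21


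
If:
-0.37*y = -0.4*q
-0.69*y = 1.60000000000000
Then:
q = -2.14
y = -2.32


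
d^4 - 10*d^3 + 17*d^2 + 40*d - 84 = (d - 7)*(d - 3)*(d - 2)*(d + 2)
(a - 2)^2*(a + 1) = a^3 - 3*a^2 + 4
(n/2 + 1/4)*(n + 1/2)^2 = n^3/2 + 3*n^2/4 + 3*n/8 + 1/16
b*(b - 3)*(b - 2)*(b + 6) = b^4 + b^3 - 24*b^2 + 36*b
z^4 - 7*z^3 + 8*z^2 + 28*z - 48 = (z - 4)*(z - 3)*(z - 2)*(z + 2)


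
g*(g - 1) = g^2 - g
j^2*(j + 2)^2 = j^4 + 4*j^3 + 4*j^2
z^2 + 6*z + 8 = (z + 2)*(z + 4)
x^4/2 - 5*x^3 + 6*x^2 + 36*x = x*(x/2 + 1)*(x - 6)^2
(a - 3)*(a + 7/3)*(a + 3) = a^3 + 7*a^2/3 - 9*a - 21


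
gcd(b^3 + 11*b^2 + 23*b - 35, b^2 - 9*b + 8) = b - 1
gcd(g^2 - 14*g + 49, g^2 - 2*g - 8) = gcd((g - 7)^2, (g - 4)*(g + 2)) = 1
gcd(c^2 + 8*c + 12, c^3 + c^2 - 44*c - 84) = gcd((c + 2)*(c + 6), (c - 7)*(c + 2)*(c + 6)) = c^2 + 8*c + 12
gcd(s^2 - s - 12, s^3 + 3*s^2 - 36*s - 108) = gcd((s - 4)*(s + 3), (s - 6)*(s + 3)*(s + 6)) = s + 3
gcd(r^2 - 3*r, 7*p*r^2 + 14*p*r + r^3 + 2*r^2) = r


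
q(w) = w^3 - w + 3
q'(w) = 3*w^2 - 1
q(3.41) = 39.24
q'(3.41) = 33.88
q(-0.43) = 3.35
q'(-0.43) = -0.45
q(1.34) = 4.07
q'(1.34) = 4.39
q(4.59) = 95.11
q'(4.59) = 62.20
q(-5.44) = -152.55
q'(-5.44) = 87.78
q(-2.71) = -14.19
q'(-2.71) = 21.03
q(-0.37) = 3.32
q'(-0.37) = -0.59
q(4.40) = 83.78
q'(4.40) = 57.08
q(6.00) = 213.00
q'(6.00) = 107.00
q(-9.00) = -717.00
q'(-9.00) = 242.00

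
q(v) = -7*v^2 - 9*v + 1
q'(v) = -14*v - 9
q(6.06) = -310.61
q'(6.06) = -93.84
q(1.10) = -17.37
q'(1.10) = -24.40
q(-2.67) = -24.87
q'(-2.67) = 28.38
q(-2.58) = -22.37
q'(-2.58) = 27.12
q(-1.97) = -8.44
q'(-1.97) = 18.58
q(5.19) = -234.26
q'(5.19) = -81.66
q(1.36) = -24.19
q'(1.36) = -28.04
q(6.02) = -306.86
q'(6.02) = -93.28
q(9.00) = -647.00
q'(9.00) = -135.00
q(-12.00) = -899.00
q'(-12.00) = 159.00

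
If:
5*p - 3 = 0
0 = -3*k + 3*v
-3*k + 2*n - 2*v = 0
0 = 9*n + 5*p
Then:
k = -2/15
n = -1/3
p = 3/5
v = -2/15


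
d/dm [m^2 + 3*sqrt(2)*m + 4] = 2*m + 3*sqrt(2)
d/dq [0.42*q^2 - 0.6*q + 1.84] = 0.84*q - 0.6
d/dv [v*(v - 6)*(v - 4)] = 3*v^2 - 20*v + 24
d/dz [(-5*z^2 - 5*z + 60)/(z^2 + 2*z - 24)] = 5*z*(24 - z)/(z^4 + 4*z^3 - 44*z^2 - 96*z + 576)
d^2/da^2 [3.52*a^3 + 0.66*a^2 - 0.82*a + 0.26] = 21.12*a + 1.32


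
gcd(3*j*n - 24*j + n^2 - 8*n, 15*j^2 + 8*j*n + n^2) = 3*j + n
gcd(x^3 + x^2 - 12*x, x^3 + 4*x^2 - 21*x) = x^2 - 3*x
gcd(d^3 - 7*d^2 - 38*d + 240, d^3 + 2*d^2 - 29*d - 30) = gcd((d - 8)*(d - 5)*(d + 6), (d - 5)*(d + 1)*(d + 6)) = d^2 + d - 30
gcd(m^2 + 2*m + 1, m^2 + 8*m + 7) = m + 1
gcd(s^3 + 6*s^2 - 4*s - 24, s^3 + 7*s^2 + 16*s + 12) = s + 2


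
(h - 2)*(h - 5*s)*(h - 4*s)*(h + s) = h^4 - 8*h^3*s - 2*h^3 + 11*h^2*s^2 + 16*h^2*s + 20*h*s^3 - 22*h*s^2 - 40*s^3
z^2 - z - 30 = (z - 6)*(z + 5)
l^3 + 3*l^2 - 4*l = l*(l - 1)*(l + 4)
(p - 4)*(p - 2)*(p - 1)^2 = p^4 - 8*p^3 + 21*p^2 - 22*p + 8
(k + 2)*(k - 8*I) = k^2 + 2*k - 8*I*k - 16*I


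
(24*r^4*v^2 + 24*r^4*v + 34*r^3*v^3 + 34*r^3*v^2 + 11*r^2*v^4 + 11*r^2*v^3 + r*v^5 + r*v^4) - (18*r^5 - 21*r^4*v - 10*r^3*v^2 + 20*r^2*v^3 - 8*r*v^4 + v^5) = -18*r^5 + 24*r^4*v^2 + 45*r^4*v + 34*r^3*v^3 + 44*r^3*v^2 + 11*r^2*v^4 - 9*r^2*v^3 + r*v^5 + 9*r*v^4 - v^5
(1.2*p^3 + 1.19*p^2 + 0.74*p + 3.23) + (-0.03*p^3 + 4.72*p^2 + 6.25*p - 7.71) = 1.17*p^3 + 5.91*p^2 + 6.99*p - 4.48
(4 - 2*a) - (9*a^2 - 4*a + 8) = -9*a^2 + 2*a - 4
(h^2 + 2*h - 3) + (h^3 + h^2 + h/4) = h^3 + 2*h^2 + 9*h/4 - 3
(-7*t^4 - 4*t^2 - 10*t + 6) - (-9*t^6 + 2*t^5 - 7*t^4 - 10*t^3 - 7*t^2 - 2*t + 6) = 9*t^6 - 2*t^5 + 10*t^3 + 3*t^2 - 8*t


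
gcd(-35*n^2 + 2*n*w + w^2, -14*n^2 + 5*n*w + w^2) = 7*n + w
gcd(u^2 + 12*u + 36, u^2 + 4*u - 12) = u + 6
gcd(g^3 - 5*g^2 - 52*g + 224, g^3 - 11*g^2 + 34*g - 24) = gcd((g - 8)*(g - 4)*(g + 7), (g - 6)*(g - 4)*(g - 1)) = g - 4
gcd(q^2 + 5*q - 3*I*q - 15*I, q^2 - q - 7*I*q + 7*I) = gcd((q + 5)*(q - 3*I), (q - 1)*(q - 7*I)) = 1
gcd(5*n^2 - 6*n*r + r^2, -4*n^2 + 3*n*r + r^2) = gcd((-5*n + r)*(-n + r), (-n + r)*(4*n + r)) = -n + r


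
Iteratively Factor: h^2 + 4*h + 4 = (h + 2)*(h + 2)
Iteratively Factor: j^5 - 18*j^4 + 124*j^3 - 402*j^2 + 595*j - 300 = (j - 5)*(j^4 - 13*j^3 + 59*j^2 - 107*j + 60) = (j - 5)*(j - 1)*(j^3 - 12*j^2 + 47*j - 60) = (j - 5)*(j - 4)*(j - 1)*(j^2 - 8*j + 15) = (j - 5)*(j - 4)*(j - 3)*(j - 1)*(j - 5)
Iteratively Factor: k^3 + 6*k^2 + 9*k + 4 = (k + 4)*(k^2 + 2*k + 1) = (k + 1)*(k + 4)*(k + 1)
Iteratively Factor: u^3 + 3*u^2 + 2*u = (u)*(u^2 + 3*u + 2) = u*(u + 2)*(u + 1)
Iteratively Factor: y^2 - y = (y - 1)*(y)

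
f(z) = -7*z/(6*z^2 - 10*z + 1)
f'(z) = -7*z*(10 - 12*z)/(6*z^2 - 10*z + 1)^2 - 7/(6*z^2 - 10*z + 1)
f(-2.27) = 0.29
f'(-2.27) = 0.07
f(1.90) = -3.63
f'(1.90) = 10.80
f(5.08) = -0.34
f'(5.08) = 0.10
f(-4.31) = 0.19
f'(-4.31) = 0.03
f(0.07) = -1.49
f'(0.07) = -62.62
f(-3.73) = 0.21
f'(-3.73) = 0.04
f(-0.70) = 0.45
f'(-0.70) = 0.11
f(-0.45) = 0.47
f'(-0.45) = 0.03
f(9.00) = -0.16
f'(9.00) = 0.02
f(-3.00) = 0.25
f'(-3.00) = 0.05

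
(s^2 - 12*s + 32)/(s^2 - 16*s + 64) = (s - 4)/(s - 8)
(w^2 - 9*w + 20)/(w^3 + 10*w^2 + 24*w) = (w^2 - 9*w + 20)/(w*(w^2 + 10*w + 24))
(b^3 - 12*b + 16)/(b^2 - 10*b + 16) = (b^2 + 2*b - 8)/(b - 8)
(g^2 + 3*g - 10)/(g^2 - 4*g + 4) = (g + 5)/(g - 2)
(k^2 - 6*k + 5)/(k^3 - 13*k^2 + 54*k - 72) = (k^2 - 6*k + 5)/(k^3 - 13*k^2 + 54*k - 72)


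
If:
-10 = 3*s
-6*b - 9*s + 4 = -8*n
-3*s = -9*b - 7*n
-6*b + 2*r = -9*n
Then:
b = 79/57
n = -61/19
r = 707/38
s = -10/3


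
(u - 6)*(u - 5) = u^2 - 11*u + 30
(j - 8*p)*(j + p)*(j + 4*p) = j^3 - 3*j^2*p - 36*j*p^2 - 32*p^3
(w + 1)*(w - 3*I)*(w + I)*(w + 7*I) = w^4 + w^3 + 5*I*w^3 + 17*w^2 + 5*I*w^2 + 17*w + 21*I*w + 21*I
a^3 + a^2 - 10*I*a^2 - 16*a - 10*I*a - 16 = (a + 1)*(a - 8*I)*(a - 2*I)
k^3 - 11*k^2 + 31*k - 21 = (k - 7)*(k - 3)*(k - 1)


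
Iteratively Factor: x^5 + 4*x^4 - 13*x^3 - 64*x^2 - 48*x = (x)*(x^4 + 4*x^3 - 13*x^2 - 64*x - 48) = x*(x + 1)*(x^3 + 3*x^2 - 16*x - 48) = x*(x + 1)*(x + 4)*(x^2 - x - 12) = x*(x - 4)*(x + 1)*(x + 4)*(x + 3)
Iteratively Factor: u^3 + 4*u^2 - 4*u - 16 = (u + 4)*(u^2 - 4) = (u + 2)*(u + 4)*(u - 2)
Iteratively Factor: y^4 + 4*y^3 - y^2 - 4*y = (y)*(y^3 + 4*y^2 - y - 4) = y*(y + 4)*(y^2 - 1) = y*(y - 1)*(y + 4)*(y + 1)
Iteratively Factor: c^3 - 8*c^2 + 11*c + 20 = (c - 4)*(c^2 - 4*c - 5) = (c - 4)*(c + 1)*(c - 5)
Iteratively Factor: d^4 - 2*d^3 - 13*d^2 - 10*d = (d)*(d^3 - 2*d^2 - 13*d - 10) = d*(d + 2)*(d^2 - 4*d - 5) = d*(d + 1)*(d + 2)*(d - 5)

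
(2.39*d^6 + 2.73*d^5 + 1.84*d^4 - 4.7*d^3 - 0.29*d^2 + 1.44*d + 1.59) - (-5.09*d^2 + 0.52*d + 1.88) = 2.39*d^6 + 2.73*d^5 + 1.84*d^4 - 4.7*d^3 + 4.8*d^2 + 0.92*d - 0.29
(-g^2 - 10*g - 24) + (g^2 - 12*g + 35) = 11 - 22*g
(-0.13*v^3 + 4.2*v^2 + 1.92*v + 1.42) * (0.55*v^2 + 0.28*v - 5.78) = -0.0715*v^5 + 2.2736*v^4 + 2.9834*v^3 - 22.9574*v^2 - 10.7*v - 8.2076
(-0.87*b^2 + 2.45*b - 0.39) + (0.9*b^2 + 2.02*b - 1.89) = 0.03*b^2 + 4.47*b - 2.28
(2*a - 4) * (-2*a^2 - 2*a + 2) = -4*a^3 + 4*a^2 + 12*a - 8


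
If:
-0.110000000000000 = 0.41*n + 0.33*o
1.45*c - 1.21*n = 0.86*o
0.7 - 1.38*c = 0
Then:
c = 0.51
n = 7.22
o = -9.31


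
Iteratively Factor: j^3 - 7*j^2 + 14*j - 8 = (j - 1)*(j^2 - 6*j + 8) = (j - 2)*(j - 1)*(j - 4)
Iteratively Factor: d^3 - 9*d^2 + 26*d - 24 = (d - 2)*(d^2 - 7*d + 12) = (d - 4)*(d - 2)*(d - 3)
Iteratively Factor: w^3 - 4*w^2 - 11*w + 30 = (w - 2)*(w^2 - 2*w - 15) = (w - 2)*(w + 3)*(w - 5)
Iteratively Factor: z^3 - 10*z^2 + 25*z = (z - 5)*(z^2 - 5*z) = z*(z - 5)*(z - 5)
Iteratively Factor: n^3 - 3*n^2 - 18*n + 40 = (n + 4)*(n^2 - 7*n + 10) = (n - 2)*(n + 4)*(n - 5)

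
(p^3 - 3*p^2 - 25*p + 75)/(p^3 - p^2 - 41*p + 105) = (p + 5)/(p + 7)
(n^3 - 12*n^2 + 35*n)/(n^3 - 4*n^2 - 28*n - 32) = n*(-n^2 + 12*n - 35)/(-n^3 + 4*n^2 + 28*n + 32)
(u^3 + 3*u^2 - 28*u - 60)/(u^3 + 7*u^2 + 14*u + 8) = (u^2 + u - 30)/(u^2 + 5*u + 4)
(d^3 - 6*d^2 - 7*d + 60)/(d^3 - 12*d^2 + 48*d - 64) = (d^2 - 2*d - 15)/(d^2 - 8*d + 16)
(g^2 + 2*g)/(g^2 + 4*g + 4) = g/(g + 2)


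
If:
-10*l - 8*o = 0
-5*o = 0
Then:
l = 0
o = 0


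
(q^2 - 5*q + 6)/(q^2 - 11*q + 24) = (q - 2)/(q - 8)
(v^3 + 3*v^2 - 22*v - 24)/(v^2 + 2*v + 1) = (v^2 + 2*v - 24)/(v + 1)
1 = 1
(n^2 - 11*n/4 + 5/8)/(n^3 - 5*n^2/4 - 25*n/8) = (4*n - 1)/(n*(4*n + 5))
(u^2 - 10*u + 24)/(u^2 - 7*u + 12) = (u - 6)/(u - 3)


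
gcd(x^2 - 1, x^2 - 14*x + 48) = 1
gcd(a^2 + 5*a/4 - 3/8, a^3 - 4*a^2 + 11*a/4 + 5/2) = 1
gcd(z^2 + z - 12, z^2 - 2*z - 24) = z + 4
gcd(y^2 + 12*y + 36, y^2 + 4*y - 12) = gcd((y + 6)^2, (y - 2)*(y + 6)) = y + 6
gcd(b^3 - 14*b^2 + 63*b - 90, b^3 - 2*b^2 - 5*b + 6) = b - 3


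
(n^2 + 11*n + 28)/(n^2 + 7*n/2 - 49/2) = 2*(n + 4)/(2*n - 7)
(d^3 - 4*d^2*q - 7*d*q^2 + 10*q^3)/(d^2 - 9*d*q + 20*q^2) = (-d^2 - d*q + 2*q^2)/(-d + 4*q)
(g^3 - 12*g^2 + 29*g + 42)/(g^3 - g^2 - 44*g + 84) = (g^2 - 6*g - 7)/(g^2 + 5*g - 14)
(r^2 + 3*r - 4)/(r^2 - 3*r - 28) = (r - 1)/(r - 7)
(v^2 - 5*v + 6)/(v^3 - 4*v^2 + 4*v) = (v - 3)/(v*(v - 2))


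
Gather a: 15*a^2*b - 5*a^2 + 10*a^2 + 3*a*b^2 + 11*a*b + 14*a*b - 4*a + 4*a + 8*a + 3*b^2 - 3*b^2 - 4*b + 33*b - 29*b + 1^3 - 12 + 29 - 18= a^2*(15*b + 5) + a*(3*b^2 + 25*b + 8)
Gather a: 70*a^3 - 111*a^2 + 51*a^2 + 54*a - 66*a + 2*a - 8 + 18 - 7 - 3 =70*a^3 - 60*a^2 - 10*a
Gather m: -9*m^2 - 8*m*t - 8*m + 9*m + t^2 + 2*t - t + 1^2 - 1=-9*m^2 + m*(1 - 8*t) + t^2 + t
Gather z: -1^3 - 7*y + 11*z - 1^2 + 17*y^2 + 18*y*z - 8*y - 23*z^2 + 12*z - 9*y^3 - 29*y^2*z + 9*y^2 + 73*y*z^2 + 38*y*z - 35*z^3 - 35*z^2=-9*y^3 + 26*y^2 - 15*y - 35*z^3 + z^2*(73*y - 58) + z*(-29*y^2 + 56*y + 23) - 2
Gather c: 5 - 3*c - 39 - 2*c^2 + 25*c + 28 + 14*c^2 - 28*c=12*c^2 - 6*c - 6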